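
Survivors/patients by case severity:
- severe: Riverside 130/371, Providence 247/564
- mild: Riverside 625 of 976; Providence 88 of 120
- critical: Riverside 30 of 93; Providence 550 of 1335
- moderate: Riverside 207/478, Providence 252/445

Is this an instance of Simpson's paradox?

Yes

Severe: Riverside 130/371 = 35.0%, Providence 247/564 = 43.8% → Providence
Mild: Riverside 625/976 = 64.0%, Providence 88/120 = 73.3% → Providence
Critical: Riverside 30/93 = 32.3%, Providence 550/1335 = 41.2% → Providence
Moderate: Riverside 207/478 = 43.3%, Providence 252/445 = 56.6% → Providence
Overall: Riverside 992/1918 = 51.7%, Providence 1137/2464 = 46.1% → Riverside
Providence wins each case group but Riverside wins overall — the comparison reverses. Providence's patients skew toward critical, which has a lower base rate.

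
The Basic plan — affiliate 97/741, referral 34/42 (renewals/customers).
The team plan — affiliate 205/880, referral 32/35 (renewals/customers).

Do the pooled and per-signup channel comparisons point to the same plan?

Yes

Affiliate: the Basic plan 97/741 = 13.1%, the team plan 205/880 = 23.3% → the team plan
Referral: the Basic plan 34/42 = 81.0%, the team plan 32/35 = 91.4% → the team plan
Overall: the Basic plan 131/783 = 16.7%, the team plan 237/915 = 25.9% → the team plan
The team plan wins overall and in every signup group — no reversal.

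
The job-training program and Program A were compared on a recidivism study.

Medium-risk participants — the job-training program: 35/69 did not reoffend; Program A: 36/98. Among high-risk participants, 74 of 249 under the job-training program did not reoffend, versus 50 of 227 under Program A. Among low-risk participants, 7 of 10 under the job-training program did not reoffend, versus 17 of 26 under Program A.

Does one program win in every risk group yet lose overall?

No

Medium-risk: the job-training program 35/69 = 50.7%, Program A 36/98 = 36.7% → the job-training program
High-risk: the job-training program 74/249 = 29.7%, Program A 50/227 = 22.0% → the job-training program
Low-risk: the job-training program 7/10 = 70.0%, Program A 17/26 = 65.4% → the job-training program
Overall: the job-training program 116/328 = 35.4%, Program A 103/351 = 29.3% → the job-training program
The job-training program wins overall and in every risk group — no reversal.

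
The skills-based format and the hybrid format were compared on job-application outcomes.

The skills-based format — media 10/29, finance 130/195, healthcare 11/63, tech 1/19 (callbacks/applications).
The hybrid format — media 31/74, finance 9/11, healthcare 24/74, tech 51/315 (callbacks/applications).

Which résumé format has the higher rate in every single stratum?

Media: the skills-based format 10/29 = 34.5%, the hybrid format 31/74 = 41.9% → the hybrid format
Finance: the skills-based format 130/195 = 66.7%, the hybrid format 9/11 = 81.8% → the hybrid format
Healthcare: the skills-based format 11/63 = 17.5%, the hybrid format 24/74 = 32.4% → the hybrid format
Tech: the skills-based format 1/19 = 5.3%, the hybrid format 51/315 = 16.2% → the hybrid format
The hybrid format has the higher rate in all 4 groups.

the hybrid format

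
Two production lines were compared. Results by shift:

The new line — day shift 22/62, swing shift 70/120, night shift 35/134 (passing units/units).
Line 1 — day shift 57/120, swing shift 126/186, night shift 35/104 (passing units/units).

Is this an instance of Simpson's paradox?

Day shift: the new line 22/62 = 35.5%, Line 1 57/120 = 47.5% → Line 1
Swing shift: the new line 70/120 = 58.3%, Line 1 126/186 = 67.7% → Line 1
Night shift: the new line 35/134 = 26.1%, Line 1 35/104 = 33.7% → Line 1
Overall: the new line 127/316 = 40.2%, Line 1 218/410 = 53.2% → Line 1
Line 1 wins overall and in every shift group — no reversal.

No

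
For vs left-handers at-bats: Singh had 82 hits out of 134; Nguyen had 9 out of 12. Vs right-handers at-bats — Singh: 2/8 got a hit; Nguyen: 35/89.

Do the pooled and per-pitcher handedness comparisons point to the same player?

Vs left-handers: Singh 82/134 = 61.2%, Nguyen 9/12 = 75.0% → Nguyen
Vs right-handers: Singh 2/8 = 25.0%, Nguyen 35/89 = 39.3% → Nguyen
Overall: Singh 84/142 = 59.2%, Nguyen 44/101 = 43.6% → Singh
Nguyen wins each pitcher group but Singh wins overall — the comparison reverses. Nguyen's at-bats skew toward vs right-handers, which has a lower base rate.

No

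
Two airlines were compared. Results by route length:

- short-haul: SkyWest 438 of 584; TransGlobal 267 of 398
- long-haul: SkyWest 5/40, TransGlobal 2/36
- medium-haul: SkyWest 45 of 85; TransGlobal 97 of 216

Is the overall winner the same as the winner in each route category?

Short-haul: SkyWest 438/584 = 75.0%, TransGlobal 267/398 = 67.1% → SkyWest
Long-haul: SkyWest 5/40 = 12.5%, TransGlobal 2/36 = 5.6% → SkyWest
Medium-haul: SkyWest 45/85 = 52.9%, TransGlobal 97/216 = 44.9% → SkyWest
Overall: SkyWest 488/709 = 68.8%, TransGlobal 366/650 = 56.3% → SkyWest
SkyWest wins overall and in every route group — no reversal.

Yes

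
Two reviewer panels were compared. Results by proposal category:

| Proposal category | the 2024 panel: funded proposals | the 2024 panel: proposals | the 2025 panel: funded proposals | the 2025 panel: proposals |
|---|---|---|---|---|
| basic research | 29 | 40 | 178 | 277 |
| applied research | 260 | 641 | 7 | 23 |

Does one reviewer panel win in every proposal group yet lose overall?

Basic research: the 2024 panel 29/40 = 72.5%, the 2025 panel 178/277 = 64.3% → the 2024 panel
Applied research: the 2024 panel 260/641 = 40.6%, the 2025 panel 7/23 = 30.4% → the 2024 panel
Overall: the 2024 panel 289/681 = 42.4%, the 2025 panel 185/300 = 61.7% → the 2025 panel
The 2024 panel wins each proposal group but the 2025 panel wins overall — the comparison reverses. The 2024 panel's proposals skew toward applied research, which has a lower base rate.

Yes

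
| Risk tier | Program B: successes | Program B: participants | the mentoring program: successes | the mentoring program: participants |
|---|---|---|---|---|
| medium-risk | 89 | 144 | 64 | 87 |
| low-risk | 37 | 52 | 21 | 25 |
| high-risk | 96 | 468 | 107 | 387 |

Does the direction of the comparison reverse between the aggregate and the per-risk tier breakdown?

No

Medium-risk: Program B 89/144 = 61.8%, the mentoring program 64/87 = 73.6% → the mentoring program
Low-risk: Program B 37/52 = 71.2%, the mentoring program 21/25 = 84.0% → the mentoring program
High-risk: Program B 96/468 = 20.5%, the mentoring program 107/387 = 27.6% → the mentoring program
Overall: Program B 222/664 = 33.4%, the mentoring program 192/499 = 38.5% → the mentoring program
The mentoring program wins overall and in every risk group — no reversal.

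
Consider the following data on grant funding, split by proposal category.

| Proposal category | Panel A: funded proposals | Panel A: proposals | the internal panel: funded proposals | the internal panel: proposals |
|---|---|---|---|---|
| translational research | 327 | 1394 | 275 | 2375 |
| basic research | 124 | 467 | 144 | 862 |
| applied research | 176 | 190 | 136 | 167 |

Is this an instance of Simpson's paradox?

No

Translational research: Panel A 327/1394 = 23.5%, the internal panel 275/2375 = 11.6% → Panel A
Basic research: Panel A 124/467 = 26.6%, the internal panel 144/862 = 16.7% → Panel A
Applied research: Panel A 176/190 = 92.6%, the internal panel 136/167 = 81.4% → Panel A
Overall: Panel A 627/2051 = 30.6%, the internal panel 555/3404 = 16.3% → Panel A
Panel A wins overall and in every proposal group — no reversal.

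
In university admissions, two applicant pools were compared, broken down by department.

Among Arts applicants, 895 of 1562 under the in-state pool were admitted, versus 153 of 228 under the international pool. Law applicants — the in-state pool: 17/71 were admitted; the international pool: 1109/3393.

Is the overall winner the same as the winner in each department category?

No

Arts: the in-state pool 895/1562 = 57.3%, the international pool 153/228 = 67.1% → the international pool
Law: the in-state pool 17/71 = 23.9%, the international pool 1109/3393 = 32.7% → the international pool
Overall: the in-state pool 912/1633 = 55.8%, the international pool 1262/3621 = 34.9% → the in-state pool
The international pool wins each department group but the in-state pool wins overall — the comparison reverses. The international pool's applicants skew toward Law, which has a lower base rate.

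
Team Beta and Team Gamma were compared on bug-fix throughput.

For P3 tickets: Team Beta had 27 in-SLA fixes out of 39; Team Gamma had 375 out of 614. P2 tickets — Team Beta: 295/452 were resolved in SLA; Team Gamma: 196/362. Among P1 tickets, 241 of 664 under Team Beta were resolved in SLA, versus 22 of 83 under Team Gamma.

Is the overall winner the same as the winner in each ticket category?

P3: Team Beta 27/39 = 69.2%, Team Gamma 375/614 = 61.1% → Team Beta
P2: Team Beta 295/452 = 65.3%, Team Gamma 196/362 = 54.1% → Team Beta
P1: Team Beta 241/664 = 36.3%, Team Gamma 22/83 = 26.5% → Team Beta
Overall: Team Beta 563/1155 = 48.7%, Team Gamma 593/1059 = 56.0% → Team Gamma
Team Beta wins each ticket group but Team Gamma wins overall — the comparison reverses. Team Beta's tickets skew toward P1, which has a lower base rate.

No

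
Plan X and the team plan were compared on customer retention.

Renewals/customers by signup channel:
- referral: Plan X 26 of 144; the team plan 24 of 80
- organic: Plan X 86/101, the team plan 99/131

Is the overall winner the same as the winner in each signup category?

Referral: Plan X 26/144 = 18.1%, the team plan 24/80 = 30.0% → the team plan
Organic: Plan X 86/101 = 85.1%, the team plan 99/131 = 75.6% → Plan X
Overall: Plan X 112/245 = 45.7%, the team plan 123/211 = 58.3% → the team plan
Neither sweeps: Plan X wins 1 of 2 groups, the team plan wins 1. The team plan wins overall but not every group — no Simpson reversal.

No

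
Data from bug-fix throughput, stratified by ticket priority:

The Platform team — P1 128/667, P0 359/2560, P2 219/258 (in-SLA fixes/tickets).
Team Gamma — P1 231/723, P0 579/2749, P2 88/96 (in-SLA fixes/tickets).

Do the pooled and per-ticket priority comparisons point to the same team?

Yes

P1: the Platform team 128/667 = 19.2%, Team Gamma 231/723 = 32.0% → Team Gamma
P0: the Platform team 359/2560 = 14.0%, Team Gamma 579/2749 = 21.1% → Team Gamma
P2: the Platform team 219/258 = 84.9%, Team Gamma 88/96 = 91.7% → Team Gamma
Overall: the Platform team 706/3485 = 20.3%, Team Gamma 898/3568 = 25.2% → Team Gamma
Team Gamma wins overall and in every ticket group — no reversal.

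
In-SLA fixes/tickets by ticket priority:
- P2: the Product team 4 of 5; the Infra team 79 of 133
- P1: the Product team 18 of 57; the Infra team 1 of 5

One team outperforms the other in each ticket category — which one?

the Product team

P2: the Product team 4/5 = 80.0%, the Infra team 79/133 = 59.4% → the Product team
P1: the Product team 18/57 = 31.6%, the Infra team 1/5 = 20.0% → the Product team
The Product team has the higher rate in both groups.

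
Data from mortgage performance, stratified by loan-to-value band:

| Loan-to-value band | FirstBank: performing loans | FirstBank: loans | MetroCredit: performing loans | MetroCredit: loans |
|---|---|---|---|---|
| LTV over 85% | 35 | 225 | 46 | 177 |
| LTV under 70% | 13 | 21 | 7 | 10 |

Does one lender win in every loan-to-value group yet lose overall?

LTV over 85%: FirstBank 35/225 = 15.6%, MetroCredit 46/177 = 26.0% → MetroCredit
LTV under 70%: FirstBank 13/21 = 61.9%, MetroCredit 7/10 = 70.0% → MetroCredit
Overall: FirstBank 48/246 = 19.5%, MetroCredit 53/187 = 28.3% → MetroCredit
MetroCredit wins overall and in every loan-to-value group — no reversal.

No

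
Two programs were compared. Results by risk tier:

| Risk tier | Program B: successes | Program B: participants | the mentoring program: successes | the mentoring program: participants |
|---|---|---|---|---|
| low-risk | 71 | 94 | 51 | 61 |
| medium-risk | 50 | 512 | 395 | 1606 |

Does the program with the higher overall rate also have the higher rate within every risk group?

Low-risk: Program B 71/94 = 75.5%, the mentoring program 51/61 = 83.6% → the mentoring program
Medium-risk: Program B 50/512 = 9.8%, the mentoring program 395/1606 = 24.6% → the mentoring program
Overall: Program B 121/606 = 20.0%, the mentoring program 446/1667 = 26.8% → the mentoring program
The mentoring program wins overall and in every risk group — no reversal.

Yes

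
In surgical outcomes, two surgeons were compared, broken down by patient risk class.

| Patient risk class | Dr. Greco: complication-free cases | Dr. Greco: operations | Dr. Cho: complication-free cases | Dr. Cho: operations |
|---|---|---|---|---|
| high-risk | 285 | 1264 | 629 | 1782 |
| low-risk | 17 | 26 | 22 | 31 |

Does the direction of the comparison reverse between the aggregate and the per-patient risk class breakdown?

No

High-risk: Dr. Greco 285/1264 = 22.5%, Dr. Cho 629/1782 = 35.3% → Dr. Cho
Low-risk: Dr. Greco 17/26 = 65.4%, Dr. Cho 22/31 = 71.0% → Dr. Cho
Overall: Dr. Greco 302/1290 = 23.4%, Dr. Cho 651/1813 = 35.9% → Dr. Cho
Dr. Cho wins overall and in every patient risk group — no reversal.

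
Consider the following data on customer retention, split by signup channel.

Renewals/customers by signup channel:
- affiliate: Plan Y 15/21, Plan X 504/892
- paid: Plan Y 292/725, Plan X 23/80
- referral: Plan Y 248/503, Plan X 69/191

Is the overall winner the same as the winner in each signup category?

No

Affiliate: Plan Y 15/21 = 71.4%, Plan X 504/892 = 56.5% → Plan Y
Paid: Plan Y 292/725 = 40.3%, Plan X 23/80 = 28.8% → Plan Y
Referral: Plan Y 248/503 = 49.3%, Plan X 69/191 = 36.1% → Plan Y
Overall: Plan Y 555/1249 = 44.4%, Plan X 596/1163 = 51.2% → Plan X
Plan Y wins each signup group but Plan X wins overall — the comparison reverses. Plan Y's customers skew toward paid, which has a lower base rate.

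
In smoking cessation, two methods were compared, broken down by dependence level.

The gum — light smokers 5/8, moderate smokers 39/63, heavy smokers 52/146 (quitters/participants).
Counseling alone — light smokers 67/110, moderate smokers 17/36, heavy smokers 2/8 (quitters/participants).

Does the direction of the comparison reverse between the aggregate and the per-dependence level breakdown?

Yes

Light smokers: the gum 5/8 = 62.5%, counseling alone 67/110 = 60.9% → the gum
Moderate smokers: the gum 39/63 = 61.9%, counseling alone 17/36 = 47.2% → the gum
Heavy smokers: the gum 52/146 = 35.6%, counseling alone 2/8 = 25.0% → the gum
Overall: the gum 96/217 = 44.2%, counseling alone 86/154 = 55.8% → counseling alone
The gum wins each dependence group but counseling alone wins overall — the comparison reverses. The gum's participants skew toward heavy smokers, which has a lower base rate.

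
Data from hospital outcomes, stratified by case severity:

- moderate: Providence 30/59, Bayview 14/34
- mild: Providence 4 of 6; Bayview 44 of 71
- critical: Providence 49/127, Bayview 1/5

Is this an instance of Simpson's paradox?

Yes

Moderate: Providence 30/59 = 50.8%, Bayview 14/34 = 41.2% → Providence
Mild: Providence 4/6 = 66.7%, Bayview 44/71 = 62.0% → Providence
Critical: Providence 49/127 = 38.6%, Bayview 1/5 = 20.0% → Providence
Overall: Providence 83/192 = 43.2%, Bayview 59/110 = 53.6% → Bayview
Providence wins each case group but Bayview wins overall — the comparison reverses. Providence's patients skew toward critical, which has a lower base rate.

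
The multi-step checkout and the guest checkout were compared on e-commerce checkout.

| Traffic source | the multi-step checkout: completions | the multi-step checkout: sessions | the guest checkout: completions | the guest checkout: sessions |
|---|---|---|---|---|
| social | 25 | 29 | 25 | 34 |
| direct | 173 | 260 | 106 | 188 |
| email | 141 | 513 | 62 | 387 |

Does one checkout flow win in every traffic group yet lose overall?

No

Social: the multi-step checkout 25/29 = 86.2%, the guest checkout 25/34 = 73.5% → the multi-step checkout
Direct: the multi-step checkout 173/260 = 66.5%, the guest checkout 106/188 = 56.4% → the multi-step checkout
Email: the multi-step checkout 141/513 = 27.5%, the guest checkout 62/387 = 16.0% → the multi-step checkout
Overall: the multi-step checkout 339/802 = 42.3%, the guest checkout 193/609 = 31.7% → the multi-step checkout
The multi-step checkout wins overall and in every traffic group — no reversal.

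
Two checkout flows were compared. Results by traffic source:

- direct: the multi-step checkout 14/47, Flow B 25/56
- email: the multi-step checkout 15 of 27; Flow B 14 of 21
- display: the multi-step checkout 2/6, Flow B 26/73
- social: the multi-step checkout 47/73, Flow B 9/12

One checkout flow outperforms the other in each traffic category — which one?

Direct: the multi-step checkout 14/47 = 29.8%, Flow B 25/56 = 44.6% → Flow B
Email: the multi-step checkout 15/27 = 55.6%, Flow B 14/21 = 66.7% → Flow B
Display: the multi-step checkout 2/6 = 33.3%, Flow B 26/73 = 35.6% → Flow B
Social: the multi-step checkout 47/73 = 64.4%, Flow B 9/12 = 75.0% → Flow B
Flow B has the higher rate in all 4 groups.

Flow B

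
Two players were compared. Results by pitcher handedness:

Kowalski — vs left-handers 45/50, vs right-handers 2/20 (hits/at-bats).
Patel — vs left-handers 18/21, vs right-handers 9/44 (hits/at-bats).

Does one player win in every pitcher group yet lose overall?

Vs left-handers: Kowalski 45/50 = 90.0%, Patel 18/21 = 85.7% → Kowalski
Vs right-handers: Kowalski 2/20 = 10.0%, Patel 9/44 = 20.5% → Patel
Overall: Kowalski 47/70 = 67.1%, Patel 27/65 = 41.5% → Kowalski
Neither sweeps: Kowalski wins 1 of 2 groups, Patel wins 1. Kowalski wins overall but not every group — no Simpson reversal.

No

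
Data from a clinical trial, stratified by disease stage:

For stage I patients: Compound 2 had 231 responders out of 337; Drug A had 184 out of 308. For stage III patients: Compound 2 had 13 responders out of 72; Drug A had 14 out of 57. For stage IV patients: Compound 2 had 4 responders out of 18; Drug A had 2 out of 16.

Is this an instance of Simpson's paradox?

Stage I: Compound 2 231/337 = 68.5%, Drug A 184/308 = 59.7% → Compound 2
Stage III: Compound 2 13/72 = 18.1%, Drug A 14/57 = 24.6% → Drug A
Stage IV: Compound 2 4/18 = 22.2%, Drug A 2/16 = 12.5% → Compound 2
Overall: Compound 2 248/427 = 58.1%, Drug A 200/381 = 52.5% → Compound 2
Neither sweeps: Compound 2 wins 2 of 3 groups, Drug A wins 1. Compound 2 wins overall but not every group — no Simpson reversal.

No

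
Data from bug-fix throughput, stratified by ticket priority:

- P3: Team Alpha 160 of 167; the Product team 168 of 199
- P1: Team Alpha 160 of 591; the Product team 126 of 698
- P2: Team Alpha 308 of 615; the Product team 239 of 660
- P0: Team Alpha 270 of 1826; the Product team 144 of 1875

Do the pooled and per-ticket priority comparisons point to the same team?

P3: Team Alpha 160/167 = 95.8%, the Product team 168/199 = 84.4% → Team Alpha
P1: Team Alpha 160/591 = 27.1%, the Product team 126/698 = 18.1% → Team Alpha
P2: Team Alpha 308/615 = 50.1%, the Product team 239/660 = 36.2% → Team Alpha
P0: Team Alpha 270/1826 = 14.8%, the Product team 144/1875 = 7.7% → Team Alpha
Overall: Team Alpha 898/3199 = 28.1%, the Product team 677/3432 = 19.7% → Team Alpha
Team Alpha wins overall and in every ticket group — no reversal.

Yes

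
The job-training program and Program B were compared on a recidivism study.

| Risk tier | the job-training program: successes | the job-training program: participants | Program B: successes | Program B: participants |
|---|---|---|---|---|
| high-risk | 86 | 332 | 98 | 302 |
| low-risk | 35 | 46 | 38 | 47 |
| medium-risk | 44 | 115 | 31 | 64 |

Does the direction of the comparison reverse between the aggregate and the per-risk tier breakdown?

High-risk: the job-training program 86/332 = 25.9%, Program B 98/302 = 32.5% → Program B
Low-risk: the job-training program 35/46 = 76.1%, Program B 38/47 = 80.9% → Program B
Medium-risk: the job-training program 44/115 = 38.3%, Program B 31/64 = 48.4% → Program B
Overall: the job-training program 165/493 = 33.5%, Program B 167/413 = 40.4% → Program B
Program B wins overall and in every risk group — no reversal.

No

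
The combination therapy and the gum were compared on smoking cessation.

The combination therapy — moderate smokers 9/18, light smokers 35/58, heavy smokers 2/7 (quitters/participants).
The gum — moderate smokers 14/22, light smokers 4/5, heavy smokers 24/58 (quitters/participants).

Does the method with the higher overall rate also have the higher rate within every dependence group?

No

Moderate smokers: the combination therapy 9/18 = 50.0%, the gum 14/22 = 63.6% → the gum
Light smokers: the combination therapy 35/58 = 60.3%, the gum 4/5 = 80.0% → the gum
Heavy smokers: the combination therapy 2/7 = 28.6%, the gum 24/58 = 41.4% → the gum
Overall: the combination therapy 46/83 = 55.4%, the gum 42/85 = 49.4% → the combination therapy
The gum wins each dependence group but the combination therapy wins overall — the comparison reverses. The gum's participants skew toward heavy smokers, which has a lower base rate.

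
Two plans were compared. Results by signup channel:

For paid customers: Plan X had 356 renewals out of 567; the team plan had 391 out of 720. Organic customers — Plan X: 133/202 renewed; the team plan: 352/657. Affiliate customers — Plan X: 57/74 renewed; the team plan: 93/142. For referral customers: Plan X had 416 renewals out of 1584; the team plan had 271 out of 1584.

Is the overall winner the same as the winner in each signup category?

Yes

Paid: Plan X 356/567 = 62.8%, the team plan 391/720 = 54.3% → Plan X
Organic: Plan X 133/202 = 65.8%, the team plan 352/657 = 53.6% → Plan X
Affiliate: Plan X 57/74 = 77.0%, the team plan 93/142 = 65.5% → Plan X
Referral: Plan X 416/1584 = 26.3%, the team plan 271/1584 = 17.1% → Plan X
Overall: Plan X 962/2427 = 39.6%, the team plan 1107/3103 = 35.7% → Plan X
Plan X wins overall and in every signup group — no reversal.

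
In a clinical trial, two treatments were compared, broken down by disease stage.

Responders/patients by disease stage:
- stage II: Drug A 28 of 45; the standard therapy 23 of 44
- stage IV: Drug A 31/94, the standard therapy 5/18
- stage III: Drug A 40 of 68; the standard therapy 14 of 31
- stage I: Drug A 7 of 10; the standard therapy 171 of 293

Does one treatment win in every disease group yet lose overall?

Stage II: Drug A 28/45 = 62.2%, the standard therapy 23/44 = 52.3% → Drug A
Stage IV: Drug A 31/94 = 33.0%, the standard therapy 5/18 = 27.8% → Drug A
Stage III: Drug A 40/68 = 58.8%, the standard therapy 14/31 = 45.2% → Drug A
Stage I: Drug A 7/10 = 70.0%, the standard therapy 171/293 = 58.4% → Drug A
Overall: Drug A 106/217 = 48.8%, the standard therapy 213/386 = 55.2% → the standard therapy
Drug A wins each disease group but the standard therapy wins overall — the comparison reverses. Drug A's patients skew toward stage IV, which has a lower base rate.

Yes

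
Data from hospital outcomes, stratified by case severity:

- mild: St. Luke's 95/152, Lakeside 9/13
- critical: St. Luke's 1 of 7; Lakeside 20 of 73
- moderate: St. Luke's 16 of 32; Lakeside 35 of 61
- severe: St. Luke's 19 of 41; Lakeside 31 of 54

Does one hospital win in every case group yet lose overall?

Mild: St. Luke's 95/152 = 62.5%, Lakeside 9/13 = 69.2% → Lakeside
Critical: St. Luke's 1/7 = 14.3%, Lakeside 20/73 = 27.4% → Lakeside
Moderate: St. Luke's 16/32 = 50.0%, Lakeside 35/61 = 57.4% → Lakeside
Severe: St. Luke's 19/41 = 46.3%, Lakeside 31/54 = 57.4% → Lakeside
Overall: St. Luke's 131/232 = 56.5%, Lakeside 95/201 = 47.3% → St. Luke's
Lakeside wins each case group but St. Luke's wins overall — the comparison reverses. Lakeside's patients skew toward critical, which has a lower base rate.

Yes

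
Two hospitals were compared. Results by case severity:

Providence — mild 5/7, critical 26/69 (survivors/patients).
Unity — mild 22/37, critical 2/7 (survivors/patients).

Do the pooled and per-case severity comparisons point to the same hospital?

No

Mild: Providence 5/7 = 71.4%, Unity 22/37 = 59.5% → Providence
Critical: Providence 26/69 = 37.7%, Unity 2/7 = 28.6% → Providence
Overall: Providence 31/76 = 40.8%, Unity 24/44 = 54.5% → Unity
Providence wins each case group but Unity wins overall — the comparison reverses. Providence's patients skew toward critical, which has a lower base rate.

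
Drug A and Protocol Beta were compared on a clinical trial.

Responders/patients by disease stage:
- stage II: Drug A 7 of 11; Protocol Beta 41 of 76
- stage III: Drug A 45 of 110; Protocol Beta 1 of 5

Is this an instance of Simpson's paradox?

Yes

Stage II: Drug A 7/11 = 63.6%, Protocol Beta 41/76 = 53.9% → Drug A
Stage III: Drug A 45/110 = 40.9%, Protocol Beta 1/5 = 20.0% → Drug A
Overall: Drug A 52/121 = 43.0%, Protocol Beta 42/81 = 51.9% → Protocol Beta
Drug A wins each disease group but Protocol Beta wins overall — the comparison reverses. Drug A's patients skew toward stage III, which has a lower base rate.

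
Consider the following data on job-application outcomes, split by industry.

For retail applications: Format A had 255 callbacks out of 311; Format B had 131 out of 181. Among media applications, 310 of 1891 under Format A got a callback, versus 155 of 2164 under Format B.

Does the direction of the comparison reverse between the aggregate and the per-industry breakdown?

No

Retail: Format A 255/311 = 82.0%, Format B 131/181 = 72.4% → Format A
Media: Format A 310/1891 = 16.4%, Format B 155/2164 = 7.2% → Format A
Overall: Format A 565/2202 = 25.7%, Format B 286/2345 = 12.2% → Format A
Format A wins overall and in every industry group — no reversal.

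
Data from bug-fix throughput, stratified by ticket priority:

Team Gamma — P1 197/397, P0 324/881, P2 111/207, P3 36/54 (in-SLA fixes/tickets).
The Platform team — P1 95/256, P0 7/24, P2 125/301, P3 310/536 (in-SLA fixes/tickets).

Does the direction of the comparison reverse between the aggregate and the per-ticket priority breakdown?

Yes

P1: Team Gamma 197/397 = 49.6%, the Platform team 95/256 = 37.1% → Team Gamma
P0: Team Gamma 324/881 = 36.8%, the Platform team 7/24 = 29.2% → Team Gamma
P2: Team Gamma 111/207 = 53.6%, the Platform team 125/301 = 41.5% → Team Gamma
P3: Team Gamma 36/54 = 66.7%, the Platform team 310/536 = 57.8% → Team Gamma
Overall: Team Gamma 668/1539 = 43.4%, the Platform team 537/1117 = 48.1% → the Platform team
Team Gamma wins each ticket group but the Platform team wins overall — the comparison reverses. Team Gamma's tickets skew toward P0, which has a lower base rate.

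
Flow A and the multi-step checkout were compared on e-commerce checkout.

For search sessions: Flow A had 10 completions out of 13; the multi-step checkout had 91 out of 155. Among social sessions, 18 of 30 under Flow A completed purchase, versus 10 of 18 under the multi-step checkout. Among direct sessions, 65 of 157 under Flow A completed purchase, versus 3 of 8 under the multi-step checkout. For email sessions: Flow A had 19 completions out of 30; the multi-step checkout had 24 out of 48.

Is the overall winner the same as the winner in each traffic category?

No

Search: Flow A 10/13 = 76.9%, the multi-step checkout 91/155 = 58.7% → Flow A
Social: Flow A 18/30 = 60.0%, the multi-step checkout 10/18 = 55.6% → Flow A
Direct: Flow A 65/157 = 41.4%, the multi-step checkout 3/8 = 37.5% → Flow A
Email: Flow A 19/30 = 63.3%, the multi-step checkout 24/48 = 50.0% → Flow A
Overall: Flow A 112/230 = 48.7%, the multi-step checkout 128/229 = 55.9% → the multi-step checkout
Flow A wins each traffic group but the multi-step checkout wins overall — the comparison reverses. Flow A's sessions skew toward direct, which has a lower base rate.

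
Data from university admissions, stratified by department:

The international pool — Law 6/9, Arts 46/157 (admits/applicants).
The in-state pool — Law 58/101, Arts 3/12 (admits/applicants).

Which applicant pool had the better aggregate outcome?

Law: the international pool 6/9 = 66.7%, the in-state pool 58/101 = 57.4% → the international pool
Arts: the international pool 46/157 = 29.3%, the in-state pool 3/12 = 25.0% → the international pool
Overall: the international pool 52/166 = 31.3%, the in-state pool 61/113 = 54.0% → the in-state pool
(The international pool wins every department group but the in-state pool wins overall — the international pool's applicants skew toward the low-rate Arts group.)

the in-state pool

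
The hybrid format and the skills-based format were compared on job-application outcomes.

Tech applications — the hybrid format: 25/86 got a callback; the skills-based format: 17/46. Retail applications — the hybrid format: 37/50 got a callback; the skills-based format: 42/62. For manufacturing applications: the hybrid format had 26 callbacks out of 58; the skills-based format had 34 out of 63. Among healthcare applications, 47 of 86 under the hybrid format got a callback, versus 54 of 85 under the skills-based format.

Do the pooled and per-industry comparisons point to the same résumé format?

No

Tech: the hybrid format 25/86 = 29.1%, the skills-based format 17/46 = 37.0% → the skills-based format
Retail: the hybrid format 37/50 = 74.0%, the skills-based format 42/62 = 67.7% → the hybrid format
Manufacturing: the hybrid format 26/58 = 44.8%, the skills-based format 34/63 = 54.0% → the skills-based format
Healthcare: the hybrid format 47/86 = 54.7%, the skills-based format 54/85 = 63.5% → the skills-based format
Overall: the hybrid format 135/280 = 48.2%, the skills-based format 147/256 = 57.4% → the skills-based format
Neither sweeps: the hybrid format wins 1 of 4 groups, the skills-based format wins 3. The skills-based format wins overall but not every group — no Simpson reversal.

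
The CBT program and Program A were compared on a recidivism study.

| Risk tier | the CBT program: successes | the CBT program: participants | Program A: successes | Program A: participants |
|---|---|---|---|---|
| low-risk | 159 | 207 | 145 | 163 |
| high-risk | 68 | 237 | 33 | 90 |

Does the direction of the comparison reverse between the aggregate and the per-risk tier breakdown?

No

Low-risk: the CBT program 159/207 = 76.8%, Program A 145/163 = 89.0% → Program A
High-risk: the CBT program 68/237 = 28.7%, Program A 33/90 = 36.7% → Program A
Overall: the CBT program 227/444 = 51.1%, Program A 178/253 = 70.4% → Program A
Program A wins overall and in every risk group — no reversal.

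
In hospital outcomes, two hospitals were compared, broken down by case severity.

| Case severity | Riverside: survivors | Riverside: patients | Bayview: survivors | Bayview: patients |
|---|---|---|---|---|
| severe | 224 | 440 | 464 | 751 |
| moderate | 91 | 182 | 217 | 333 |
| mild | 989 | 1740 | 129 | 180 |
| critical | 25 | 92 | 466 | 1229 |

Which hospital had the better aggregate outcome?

Severe: Riverside 224/440 = 50.9%, Bayview 464/751 = 61.8% → Bayview
Moderate: Riverside 91/182 = 50.0%, Bayview 217/333 = 65.2% → Bayview
Mild: Riverside 989/1740 = 56.8%, Bayview 129/180 = 71.7% → Bayview
Critical: Riverside 25/92 = 27.2%, Bayview 466/1229 = 37.9% → Bayview
Overall: Riverside 1329/2454 = 54.2%, Bayview 1276/2493 = 51.2% → Riverside
(Bayview wins every case group but Riverside wins overall — Bayview's patients skew toward the low-rate critical group.)

Riverside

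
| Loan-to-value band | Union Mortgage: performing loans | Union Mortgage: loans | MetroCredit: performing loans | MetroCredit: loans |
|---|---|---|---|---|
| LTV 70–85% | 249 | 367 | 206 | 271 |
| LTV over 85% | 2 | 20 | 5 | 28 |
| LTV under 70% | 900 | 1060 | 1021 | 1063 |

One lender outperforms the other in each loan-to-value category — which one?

LTV 70–85%: Union Mortgage 249/367 = 67.8%, MetroCredit 206/271 = 76.0% → MetroCredit
LTV over 85%: Union Mortgage 2/20 = 10.0%, MetroCredit 5/28 = 17.9% → MetroCredit
LTV under 70%: Union Mortgage 900/1060 = 84.9%, MetroCredit 1021/1063 = 96.0% → MetroCredit
MetroCredit has the higher rate in all 3 groups.

MetroCredit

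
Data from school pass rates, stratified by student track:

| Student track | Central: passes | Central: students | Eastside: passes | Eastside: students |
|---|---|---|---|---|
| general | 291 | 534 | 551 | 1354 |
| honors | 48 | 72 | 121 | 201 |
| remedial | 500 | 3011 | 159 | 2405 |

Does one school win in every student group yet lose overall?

General: Central 291/534 = 54.5%, Eastside 551/1354 = 40.7% → Central
Honors: Central 48/72 = 66.7%, Eastside 121/201 = 60.2% → Central
Remedial: Central 500/3011 = 16.6%, Eastside 159/2405 = 6.6% → Central
Overall: Central 839/3617 = 23.2%, Eastside 831/3960 = 21.0% → Central
Central wins overall and in every student group — no reversal.

No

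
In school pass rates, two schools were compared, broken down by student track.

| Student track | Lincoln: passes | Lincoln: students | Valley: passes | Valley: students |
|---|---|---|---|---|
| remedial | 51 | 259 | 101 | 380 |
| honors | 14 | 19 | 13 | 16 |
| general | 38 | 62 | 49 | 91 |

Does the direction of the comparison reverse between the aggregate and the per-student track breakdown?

Remedial: Lincoln 51/259 = 19.7%, Valley 101/380 = 26.6% → Valley
Honors: Lincoln 14/19 = 73.7%, Valley 13/16 = 81.2% → Valley
General: Lincoln 38/62 = 61.3%, Valley 49/91 = 53.8% → Lincoln
Overall: Lincoln 103/340 = 30.3%, Valley 163/487 = 33.5% → Valley
Neither sweeps: Lincoln wins 1 of 3 groups, Valley wins 2. Valley wins overall but not every group — no Simpson reversal.

No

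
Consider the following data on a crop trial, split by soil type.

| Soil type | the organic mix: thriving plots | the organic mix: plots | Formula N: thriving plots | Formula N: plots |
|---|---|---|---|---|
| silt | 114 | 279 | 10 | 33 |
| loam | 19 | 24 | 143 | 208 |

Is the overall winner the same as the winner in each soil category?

Silt: the organic mix 114/279 = 40.9%, Formula N 10/33 = 30.3% → the organic mix
Loam: the organic mix 19/24 = 79.2%, Formula N 143/208 = 68.8% → the organic mix
Overall: the organic mix 133/303 = 43.9%, Formula N 153/241 = 63.5% → Formula N
The organic mix wins each soil group but Formula N wins overall — the comparison reverses. The organic mix's plots skew toward silt, which has a lower base rate.

No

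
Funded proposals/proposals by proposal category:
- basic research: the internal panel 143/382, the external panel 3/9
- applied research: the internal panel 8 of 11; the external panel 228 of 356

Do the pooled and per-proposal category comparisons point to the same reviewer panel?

No

Basic research: the internal panel 143/382 = 37.4%, the external panel 3/9 = 33.3% → the internal panel
Applied research: the internal panel 8/11 = 72.7%, the external panel 228/356 = 64.0% → the internal panel
Overall: the internal panel 151/393 = 38.4%, the external panel 231/365 = 63.3% → the external panel
The internal panel wins each proposal group but the external panel wins overall — the comparison reverses. The internal panel's proposals skew toward basic research, which has a lower base rate.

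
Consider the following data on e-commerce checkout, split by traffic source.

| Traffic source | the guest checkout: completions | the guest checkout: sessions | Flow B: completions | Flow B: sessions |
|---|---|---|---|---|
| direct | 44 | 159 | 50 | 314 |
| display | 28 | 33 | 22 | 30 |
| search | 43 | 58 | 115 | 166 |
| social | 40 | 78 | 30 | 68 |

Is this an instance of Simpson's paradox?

No

Direct: the guest checkout 44/159 = 27.7%, Flow B 50/314 = 15.9% → the guest checkout
Display: the guest checkout 28/33 = 84.8%, Flow B 22/30 = 73.3% → the guest checkout
Search: the guest checkout 43/58 = 74.1%, Flow B 115/166 = 69.3% → the guest checkout
Social: the guest checkout 40/78 = 51.3%, Flow B 30/68 = 44.1% → the guest checkout
Overall: the guest checkout 155/328 = 47.3%, Flow B 217/578 = 37.5% → the guest checkout
The guest checkout wins overall and in every traffic group — no reversal.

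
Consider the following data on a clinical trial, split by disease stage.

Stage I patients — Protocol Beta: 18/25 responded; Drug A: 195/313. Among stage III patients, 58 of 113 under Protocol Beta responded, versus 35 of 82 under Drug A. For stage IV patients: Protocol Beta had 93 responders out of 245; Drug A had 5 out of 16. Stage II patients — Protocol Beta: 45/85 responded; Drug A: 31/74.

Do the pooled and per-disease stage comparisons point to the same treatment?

No

Stage I: Protocol Beta 18/25 = 72.0%, Drug A 195/313 = 62.3% → Protocol Beta
Stage III: Protocol Beta 58/113 = 51.3%, Drug A 35/82 = 42.7% → Protocol Beta
Stage IV: Protocol Beta 93/245 = 38.0%, Drug A 5/16 = 31.2% → Protocol Beta
Stage II: Protocol Beta 45/85 = 52.9%, Drug A 31/74 = 41.9% → Protocol Beta
Overall: Protocol Beta 214/468 = 45.7%, Drug A 266/485 = 54.8% → Drug A
Protocol Beta wins each disease group but Drug A wins overall — the comparison reverses. Protocol Beta's patients skew toward stage IV, which has a lower base rate.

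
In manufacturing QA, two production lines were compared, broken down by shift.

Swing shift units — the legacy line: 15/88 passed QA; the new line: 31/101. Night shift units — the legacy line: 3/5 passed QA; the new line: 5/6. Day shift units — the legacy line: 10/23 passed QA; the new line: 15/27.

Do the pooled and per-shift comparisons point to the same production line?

Yes

Swing shift: the legacy line 15/88 = 17.0%, the new line 31/101 = 30.7% → the new line
Night shift: the legacy line 3/5 = 60.0%, the new line 5/6 = 83.3% → the new line
Day shift: the legacy line 10/23 = 43.5%, the new line 15/27 = 55.6% → the new line
Overall: the legacy line 28/116 = 24.1%, the new line 51/134 = 38.1% → the new line
The new line wins overall and in every shift group — no reversal.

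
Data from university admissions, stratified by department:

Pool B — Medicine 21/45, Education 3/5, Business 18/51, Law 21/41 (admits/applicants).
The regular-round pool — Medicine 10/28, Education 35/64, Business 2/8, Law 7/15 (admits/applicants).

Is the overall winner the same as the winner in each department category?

Medicine: Pool B 21/45 = 46.7%, the regular-round pool 10/28 = 35.7% → Pool B
Education: Pool B 3/5 = 60.0%, the regular-round pool 35/64 = 54.7% → Pool B
Business: Pool B 18/51 = 35.3%, the regular-round pool 2/8 = 25.0% → Pool B
Law: Pool B 21/41 = 51.2%, the regular-round pool 7/15 = 46.7% → Pool B
Overall: Pool B 63/142 = 44.4%, the regular-round pool 54/115 = 47.0% → the regular-round pool
Pool B wins each department group but the regular-round pool wins overall — the comparison reverses. Pool B's applicants skew toward Business, which has a lower base rate.

No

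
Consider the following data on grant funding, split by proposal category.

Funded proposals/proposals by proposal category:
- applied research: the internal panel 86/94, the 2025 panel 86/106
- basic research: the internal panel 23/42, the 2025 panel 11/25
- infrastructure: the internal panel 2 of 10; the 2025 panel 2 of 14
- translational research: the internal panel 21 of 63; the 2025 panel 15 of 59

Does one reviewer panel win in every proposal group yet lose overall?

No

Applied research: the internal panel 86/94 = 91.5%, the 2025 panel 86/106 = 81.1% → the internal panel
Basic research: the internal panel 23/42 = 54.8%, the 2025 panel 11/25 = 44.0% → the internal panel
Infrastructure: the internal panel 2/10 = 20.0%, the 2025 panel 2/14 = 14.3% → the internal panel
Translational research: the internal panel 21/63 = 33.3%, the 2025 panel 15/59 = 25.4% → the internal panel
Overall: the internal panel 132/209 = 63.2%, the 2025 panel 114/204 = 55.9% → the internal panel
The internal panel wins overall and in every proposal group — no reversal.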